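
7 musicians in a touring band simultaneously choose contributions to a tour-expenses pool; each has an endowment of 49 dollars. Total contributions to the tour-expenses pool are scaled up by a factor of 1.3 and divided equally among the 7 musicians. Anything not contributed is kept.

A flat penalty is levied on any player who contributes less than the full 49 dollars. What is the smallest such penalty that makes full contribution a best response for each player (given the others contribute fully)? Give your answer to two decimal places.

Given the others contribute fully, the best deviation is to contribute 0 (any partial contribution still incurs the fine and gives up units whose private return 0.1857 is below 1).
Deviating from 49 to 0 saves 49 dollars but forfeits the deviator's share of the drop in the tour-expenses pool: 1.3/7 × 49 = 9.10.
So the deviation gain is 49 − 9.10 = 39.90, and the fine must be at least 39.90 dollars to wipe it out.

39.90 dollars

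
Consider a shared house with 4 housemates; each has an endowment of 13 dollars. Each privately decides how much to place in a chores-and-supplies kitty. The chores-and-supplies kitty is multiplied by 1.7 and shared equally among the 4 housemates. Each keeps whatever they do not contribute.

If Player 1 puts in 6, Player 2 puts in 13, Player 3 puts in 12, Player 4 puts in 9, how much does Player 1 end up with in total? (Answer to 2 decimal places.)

24.00 dollars

Total contributed: 6 + 13 + 12 + 9 = 40.
Each receives 1.7 × 40 / 4 = 17.00 from the chores-and-supplies kitty.
Player 1 keeps 13 − 6 = 7, so Player 1's payoff is 7 + 17.00 = 24.00.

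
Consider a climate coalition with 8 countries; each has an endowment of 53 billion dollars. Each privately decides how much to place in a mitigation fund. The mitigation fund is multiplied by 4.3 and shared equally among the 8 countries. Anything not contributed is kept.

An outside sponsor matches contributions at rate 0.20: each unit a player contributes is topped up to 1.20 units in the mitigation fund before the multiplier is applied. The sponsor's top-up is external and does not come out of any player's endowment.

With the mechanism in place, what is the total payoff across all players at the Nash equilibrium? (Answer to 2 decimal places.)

The effective private return is 4.3 × 1.20 / 8 = 0.6450, which is still under 1, so the mechanism doesn't change anyone's dominant strategy: zero contribution.
Everyone keeps their endowment and the group total is 8 × 53 = 424.

424.00 billion dollars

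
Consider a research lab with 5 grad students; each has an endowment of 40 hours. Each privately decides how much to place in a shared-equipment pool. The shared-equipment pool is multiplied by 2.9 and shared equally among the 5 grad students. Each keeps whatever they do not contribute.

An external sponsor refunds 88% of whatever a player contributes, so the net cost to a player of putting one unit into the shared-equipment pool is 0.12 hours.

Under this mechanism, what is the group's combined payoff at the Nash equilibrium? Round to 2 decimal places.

The effective private return per unit is now (2.9/5) / 0.12 = 4.8333 > 1, so every player's dominant strategy flips to full contribution.
So the Nash equilibrium is full contribution by all 5; the group earns 5 × (40 × 0.88 + 2.9 × 40) = 756.00.

756.00 hours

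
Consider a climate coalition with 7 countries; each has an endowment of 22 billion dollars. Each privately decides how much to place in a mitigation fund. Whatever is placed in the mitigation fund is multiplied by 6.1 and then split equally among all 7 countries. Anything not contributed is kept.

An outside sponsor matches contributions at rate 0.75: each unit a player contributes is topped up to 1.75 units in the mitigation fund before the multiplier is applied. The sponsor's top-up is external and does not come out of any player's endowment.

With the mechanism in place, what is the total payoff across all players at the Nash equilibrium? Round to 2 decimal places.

1643.95 billion dollars

The effective private return per unit is now 6.1 × 1.75 / 7 = 1.5250 > 1, so every player's dominant strategy flips to full contribution.
At the Nash equilibrium everyone contributes 22. Group total payoff = 6.1 × 1.75 × 154 = 1643.95.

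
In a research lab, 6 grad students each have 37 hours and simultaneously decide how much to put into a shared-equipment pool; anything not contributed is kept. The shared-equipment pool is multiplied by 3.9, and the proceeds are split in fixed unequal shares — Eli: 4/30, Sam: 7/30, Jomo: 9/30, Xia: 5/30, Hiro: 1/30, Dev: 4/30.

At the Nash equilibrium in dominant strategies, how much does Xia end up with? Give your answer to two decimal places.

61.05 hours

For player j, contributing a unit is worthwhile iff 3.9 × (j's share) ≥ 1, i.e. iff j's share is at least 0.2564.
The only share above 0.2564 is Jomo's 9/30, contributing 37; the remaining 5 contribute 0. Total contributed: 37.
Xia keeps 37 and receives 3.9 × 37 × 5/30 = 24.05 from the shared-equipment pool, for a payoff of 61.05.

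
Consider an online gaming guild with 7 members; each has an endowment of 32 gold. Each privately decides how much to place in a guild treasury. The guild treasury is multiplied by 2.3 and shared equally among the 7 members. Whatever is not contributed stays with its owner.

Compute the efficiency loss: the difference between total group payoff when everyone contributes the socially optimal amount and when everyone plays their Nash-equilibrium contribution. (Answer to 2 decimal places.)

Each contributed unit returns 2.3/7 = 0.3286 to its contributor — below 1 — so contributing 0 is dominant for every player. At the Nash equilibrium everyone keeps their 32, and the group total is 7 × 32 = 224.
Each contributed unit returns 2.300 to the group as a whole (0.3286 to each of 7 players), which exceeds 1, so the social optimum is full contribution: group total = 2.300 × 224 = 515.20.
Efficiency loss = 515.20 − 224 = 291.20.

291.20 gold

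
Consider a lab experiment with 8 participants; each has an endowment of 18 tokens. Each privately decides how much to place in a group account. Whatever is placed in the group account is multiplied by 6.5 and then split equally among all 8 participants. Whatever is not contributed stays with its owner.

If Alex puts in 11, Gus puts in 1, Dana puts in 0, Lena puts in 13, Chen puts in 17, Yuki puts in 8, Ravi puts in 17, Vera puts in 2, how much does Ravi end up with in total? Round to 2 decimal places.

57.06 tokens

Total contributed: 11 + 1 + 0 + 13 + 17 + 8 + 17 + 2 = 69.
Each receives 6.5 × 69 / 8 = 56.06 from the group account.
Ravi keeps 18 − 17 = 1, so Ravi's payoff is 1 + 56.06 = 57.06.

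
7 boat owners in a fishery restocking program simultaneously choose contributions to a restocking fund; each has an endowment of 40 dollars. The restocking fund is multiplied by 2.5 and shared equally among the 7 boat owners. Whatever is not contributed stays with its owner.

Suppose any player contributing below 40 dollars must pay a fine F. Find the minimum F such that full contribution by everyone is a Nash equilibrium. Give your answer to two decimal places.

Given the others contribute fully, the best deviation is to contribute 0 (any partial contribution still incurs the fine and gives up units whose private return 0.3571 is below 1).
Deviating from 40 to 0 saves 40 dollars but forfeits the deviator's share of the drop in the restocking fund: 2.5/7 × 40 = 14.29.
So the deviation gain is 40 − 14.29 = 25.71, and the fine must be at least 25.71 dollars to wipe it out.

25.71 dollars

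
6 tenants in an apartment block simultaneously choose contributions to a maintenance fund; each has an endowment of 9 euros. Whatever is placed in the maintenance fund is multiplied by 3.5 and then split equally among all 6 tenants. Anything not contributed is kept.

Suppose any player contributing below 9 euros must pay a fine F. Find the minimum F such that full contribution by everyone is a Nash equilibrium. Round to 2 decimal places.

Given the others contribute fully, the best deviation is to contribute 0 (any partial contribution still incurs the fine and gives up units whose private return 0.5833 is below 1).
Deviating from 9 to 0 saves 9 euros but forfeits the deviator's share of the drop in the maintenance fund: 3.5/6 × 9 = 5.25.
So the deviation gain is 9 − 5.25 = 3.75, and the fine must be at least 3.75 euros to wipe it out.

3.75 euros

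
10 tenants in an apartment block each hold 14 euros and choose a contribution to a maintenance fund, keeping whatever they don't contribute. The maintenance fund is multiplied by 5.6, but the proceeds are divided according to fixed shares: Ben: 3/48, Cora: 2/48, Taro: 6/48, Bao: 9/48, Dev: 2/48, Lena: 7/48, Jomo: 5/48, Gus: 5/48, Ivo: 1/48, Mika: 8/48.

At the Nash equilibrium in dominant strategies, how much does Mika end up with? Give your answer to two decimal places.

27.07 euros

Each unit j contributes comes back to j as 5.6 × (j's share), so j prefers to contribute only if that share exceeds 1/5.6 = 0.1786; otherwise keeping the unit dominates.
Bao alone (share 9/48) is above the threshold, contributing 14; the remaining 9 contribute 0. Total contributed: 14.
Mika keeps 14 and receives 5.6 × 14 × 8/48 = 13.07 from the maintenance fund, for a payoff of 27.07.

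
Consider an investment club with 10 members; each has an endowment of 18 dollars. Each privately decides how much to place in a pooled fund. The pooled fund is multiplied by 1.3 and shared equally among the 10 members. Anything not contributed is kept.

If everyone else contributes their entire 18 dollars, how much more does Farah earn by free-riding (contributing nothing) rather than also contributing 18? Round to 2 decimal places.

Switching from a contribution of 18 to 0 lets Farah keep an extra 18 dollars, but lowers the pooled fund by 18, which costs Farah their own share of that drop: 1.3/10 × 18 = 2.34.
Net gain = 18 − 2.34 = 15.66. The private return per contributed unit (0.1300) is below 1, so free-riding is indeed the best response regardless of what the others do.

15.66 dollars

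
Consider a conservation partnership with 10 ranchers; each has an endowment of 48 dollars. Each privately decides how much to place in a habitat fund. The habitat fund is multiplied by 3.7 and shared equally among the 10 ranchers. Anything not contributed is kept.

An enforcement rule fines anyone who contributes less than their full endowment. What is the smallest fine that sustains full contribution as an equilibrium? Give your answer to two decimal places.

30.24 dollars

Given the others contribute fully, the best deviation is to contribute 0 (any partial contribution still incurs the fine and gives up units whose private return 0.3700 is below 1).
Deviating from 48 to 0 saves 48 dollars but forfeits the deviator's share of the drop in the habitat fund: 3.7/10 × 48 = 17.76.
So the deviation gain is 48 − 17.76 = 30.24, and the fine must be at least 30.24 dollars to wipe it out.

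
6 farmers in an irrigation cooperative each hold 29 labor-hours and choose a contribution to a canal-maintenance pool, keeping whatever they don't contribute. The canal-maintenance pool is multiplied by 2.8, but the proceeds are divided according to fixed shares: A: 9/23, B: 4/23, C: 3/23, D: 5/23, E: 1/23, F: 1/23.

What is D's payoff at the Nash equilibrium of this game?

46.65 labor-hours

For player j, contributing a unit is worthwhile iff 2.8 × (j's share) ≥ 1, i.e. iff j's share is at least 0.3571.
Only A (9/23) clears that bar, contributing 29; the remaining 5 contribute 0. Total contributed: 29.
D keeps 29 and receives 2.8 × 29 × 5/23 = 17.65 from the canal-maintenance pool, for a payoff of 46.65.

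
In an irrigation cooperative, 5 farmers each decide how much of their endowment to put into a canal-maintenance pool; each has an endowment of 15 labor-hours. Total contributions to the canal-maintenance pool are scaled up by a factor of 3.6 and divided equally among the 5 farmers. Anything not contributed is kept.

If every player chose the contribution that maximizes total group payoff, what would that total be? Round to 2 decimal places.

270.00 labor-hours

Each contributed unit returns 3.600 to the group as a whole (0.7200 to each of 5 players), which exceeds 1, so the social optimum is full contribution: group total = 3.600 × 75 = 270.00.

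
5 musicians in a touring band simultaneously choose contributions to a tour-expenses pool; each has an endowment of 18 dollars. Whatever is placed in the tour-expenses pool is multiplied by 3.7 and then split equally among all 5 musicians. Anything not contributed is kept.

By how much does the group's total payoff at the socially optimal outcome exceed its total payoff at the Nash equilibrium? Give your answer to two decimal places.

243.00 dollars

Each contributed unit returns 3.7/5 = 0.7400 to its contributor — below 1 — so contributing 0 is dominant for every player. At the Nash equilibrium everyone keeps their 18, and the group total is 5 × 18 = 90.
Each contributed unit returns 3.700 to the group as a whole (0.7400 to each of 5 players), which exceeds 1, so the social optimum is full contribution: group total = 3.700 × 90 = 333.00.
Efficiency loss = 333.00 − 90 = 243.00.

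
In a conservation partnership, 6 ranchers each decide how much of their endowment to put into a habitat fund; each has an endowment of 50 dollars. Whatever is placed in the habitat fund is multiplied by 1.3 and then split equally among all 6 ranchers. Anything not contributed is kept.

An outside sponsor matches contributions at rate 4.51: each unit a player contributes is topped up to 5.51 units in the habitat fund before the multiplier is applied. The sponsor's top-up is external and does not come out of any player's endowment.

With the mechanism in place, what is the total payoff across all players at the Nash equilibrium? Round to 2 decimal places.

The effective private return per unit is now 1.3 × 5.51 / 6 = 1.1938 > 1, so every player's dominant strategy flips to full contribution.
So the Nash equilibrium is full contribution by all 6; the group earns 1.3 × 5.51 × 300 = 2148.90.

2148.90 dollars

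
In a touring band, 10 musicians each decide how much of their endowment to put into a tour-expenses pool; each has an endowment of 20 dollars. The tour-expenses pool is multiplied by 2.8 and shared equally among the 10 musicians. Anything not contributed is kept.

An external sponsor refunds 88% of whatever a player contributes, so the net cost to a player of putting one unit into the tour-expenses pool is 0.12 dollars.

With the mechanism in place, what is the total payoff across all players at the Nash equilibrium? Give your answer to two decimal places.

736.00 dollars

Under the mechanism each unit contributed yields (2.8/10) / 0.12 = 2.3333 back to its contributor per unit of net cost, which exceeds 1, making full contribution the dominant choice for everyone.
So the Nash equilibrium is full contribution by all 10; the group earns 10 × (20 × 0.88 + 2.8 × 20) = 736.00.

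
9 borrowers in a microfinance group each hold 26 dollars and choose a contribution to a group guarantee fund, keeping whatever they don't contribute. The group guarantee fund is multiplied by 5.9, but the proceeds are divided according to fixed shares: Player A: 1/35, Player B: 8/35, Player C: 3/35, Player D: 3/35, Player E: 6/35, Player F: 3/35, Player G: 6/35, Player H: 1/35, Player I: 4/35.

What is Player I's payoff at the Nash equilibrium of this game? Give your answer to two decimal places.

78.59 dollars

A player with share s gets back 5.9·s per unit contributed, so full contribution is dominant for anyone with s > 1/5.9 = 0.1695 and zero contribution is dominant for anyone below.
Player B, Player E and Player G clear that bar, contributing 26 each; the remaining 6 contribute 0. Total contributed: 78.
Player I keeps 26 and receives 5.9 × 78 × 4/35 = 52.59 from the group guarantee fund, for a payoff of 78.59.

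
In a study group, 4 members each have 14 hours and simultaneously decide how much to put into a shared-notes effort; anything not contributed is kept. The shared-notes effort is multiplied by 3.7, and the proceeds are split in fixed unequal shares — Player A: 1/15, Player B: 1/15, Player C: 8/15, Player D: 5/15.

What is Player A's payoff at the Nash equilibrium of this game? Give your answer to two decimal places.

Player j's private return per contributed unit is 3.7 × (j's share). Contributing is weakly dominant for j when that share is at least 1/3.7 = 0.2703, and contributing 0 is dominant otherwise.
Player C and Player D are above the threshold, contributing 14 each; the remaining 2 contribute 0. Total contributed: 28.
Player A keeps 14 and receives 3.7 × 28 × 1/15 = 6.91 from the shared-notes effort, for a payoff of 20.91.

20.91 hours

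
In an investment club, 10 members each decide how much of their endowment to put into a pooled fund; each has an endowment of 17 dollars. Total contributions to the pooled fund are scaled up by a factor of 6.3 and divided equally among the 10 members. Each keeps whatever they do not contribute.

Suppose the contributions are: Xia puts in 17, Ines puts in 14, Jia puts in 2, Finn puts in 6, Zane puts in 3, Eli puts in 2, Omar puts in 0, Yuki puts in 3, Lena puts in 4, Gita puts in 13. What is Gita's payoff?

Total contributed: 17 + 14 + 2 + 6 + 3 + 2 + 0 + 3 + 4 + 13 = 64.
Each receives 6.3 × 64 / 10 = 40.32 from the pooled fund.
Gita keeps 17 − 13 = 4, so Gita's payoff is 4 + 40.32 = 44.32.

44.32 dollars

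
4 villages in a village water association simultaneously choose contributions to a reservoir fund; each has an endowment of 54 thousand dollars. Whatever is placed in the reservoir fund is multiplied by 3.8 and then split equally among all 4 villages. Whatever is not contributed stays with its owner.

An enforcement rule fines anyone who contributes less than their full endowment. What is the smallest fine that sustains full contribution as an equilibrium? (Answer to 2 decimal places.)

2.70 thousand dollars

Given the others contribute fully, the best deviation is to contribute 0 (any partial contribution still incurs the fine and gives up units whose private return 0.9500 is below 1).
Deviating from 54 to 0 saves 54 thousand dollars but forfeits the deviator's share of the drop in the reservoir fund: 3.8/4 × 54 = 51.30.
So the deviation gain is 54 − 51.30 = 2.70, and the fine must be at least 2.70 thousand dollars to wipe it out.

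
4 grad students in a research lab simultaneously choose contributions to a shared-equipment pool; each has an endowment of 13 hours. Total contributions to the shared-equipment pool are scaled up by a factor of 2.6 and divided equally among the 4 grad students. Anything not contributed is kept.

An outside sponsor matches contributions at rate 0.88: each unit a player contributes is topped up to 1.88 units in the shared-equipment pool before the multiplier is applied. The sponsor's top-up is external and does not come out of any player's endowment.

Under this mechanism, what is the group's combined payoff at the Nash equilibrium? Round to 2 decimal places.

The effective private return per unit is now 2.6 × 1.88 / 4 = 1.2220 > 1, so every player's dominant strategy flips to full contribution.
At the Nash equilibrium everyone contributes 13. Group total payoff = 2.6 × 1.88 × 52 = 254.18.

254.18 hours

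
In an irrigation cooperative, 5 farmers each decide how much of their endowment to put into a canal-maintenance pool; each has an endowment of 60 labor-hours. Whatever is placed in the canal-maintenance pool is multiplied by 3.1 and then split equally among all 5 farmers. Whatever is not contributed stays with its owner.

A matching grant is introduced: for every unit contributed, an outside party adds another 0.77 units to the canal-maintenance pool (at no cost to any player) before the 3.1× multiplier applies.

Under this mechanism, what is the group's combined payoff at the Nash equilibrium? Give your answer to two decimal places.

1646.10 labor-hours

Under the mechanism each unit contributed yields 3.1 × 1.77 / 5 = 1.0974 back to its contributor per unit of net cost, which exceeds 1, making full contribution the dominant choice for everyone.
At the Nash equilibrium everyone contributes 60. Group total payoff = 3.1 × 1.77 × 300 = 1646.10.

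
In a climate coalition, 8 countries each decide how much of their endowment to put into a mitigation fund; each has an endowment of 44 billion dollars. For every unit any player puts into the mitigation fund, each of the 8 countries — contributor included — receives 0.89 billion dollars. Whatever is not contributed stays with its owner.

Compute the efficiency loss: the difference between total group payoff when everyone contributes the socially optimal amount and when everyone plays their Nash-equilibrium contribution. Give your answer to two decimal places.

2154.24 billion dollars

The private return per contributed unit is 0.89 < 1, so contributing 0 is dominant for every player. At the Nash equilibrium everyone keeps their 44, and the group total is 8 × 44 = 352.
Each contributed unit returns 7.120 to the group as a whole (0.89 to each of 8 players), which exceeds 1, so the social optimum is full contribution: group total = 7.120 × 352 = 2506.24.
Efficiency loss = 2506.24 − 352 = 2154.24.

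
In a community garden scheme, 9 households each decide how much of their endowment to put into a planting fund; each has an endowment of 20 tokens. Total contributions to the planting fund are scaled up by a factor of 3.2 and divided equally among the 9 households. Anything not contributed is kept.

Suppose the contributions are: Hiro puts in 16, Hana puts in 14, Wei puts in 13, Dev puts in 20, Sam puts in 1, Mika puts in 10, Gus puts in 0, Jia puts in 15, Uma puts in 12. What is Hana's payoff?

Total contributed: 16 + 14 + 13 + 20 + 1 + 10 + 0 + 15 + 12 = 101.
Each receives 3.2 × 101 / 9 = 35.91 from the planting fund.
Hana keeps 20 − 14 = 6, so Hana's payoff is 6 + 35.91 = 41.91.

41.91 tokens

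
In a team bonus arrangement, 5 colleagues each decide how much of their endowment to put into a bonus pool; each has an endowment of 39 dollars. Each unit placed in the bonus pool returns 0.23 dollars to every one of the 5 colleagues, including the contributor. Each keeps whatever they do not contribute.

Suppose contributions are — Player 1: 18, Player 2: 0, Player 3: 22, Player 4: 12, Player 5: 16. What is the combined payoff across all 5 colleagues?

Total contributed: 18 + 0 + 22 + 12 + 16 = 68; total kept: 5 × 39 − 68 = 127.
The bonus pool pays out 0.23 × 5 × 68 = 78.20 in aggregate.
Group total = 127 + 78.20 = 205.20.

205.20 dollars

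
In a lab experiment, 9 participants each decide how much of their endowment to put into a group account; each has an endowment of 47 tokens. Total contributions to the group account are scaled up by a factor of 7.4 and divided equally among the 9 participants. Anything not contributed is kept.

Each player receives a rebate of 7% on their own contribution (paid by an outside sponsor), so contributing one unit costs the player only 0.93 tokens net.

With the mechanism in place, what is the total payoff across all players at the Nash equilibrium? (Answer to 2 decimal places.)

With the mechanism, a contributed unit returns (7.4/9) / 0.93 = 0.8841 per unit of net cost — still below 1 — so contributing 0 remains dominant for every player.
At the Nash equilibrium no one contributes; group total payoff = 9 × 47 = 423.

423.00 tokens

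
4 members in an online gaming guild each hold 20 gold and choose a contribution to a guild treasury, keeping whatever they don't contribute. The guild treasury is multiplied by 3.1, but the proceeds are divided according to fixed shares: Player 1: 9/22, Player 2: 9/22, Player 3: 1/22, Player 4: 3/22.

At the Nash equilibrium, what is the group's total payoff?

Each unit j contributes comes back to j as 3.1 × (j's share), so j prefers to contribute only if that share exceeds 1/3.1 = 0.3226; otherwise keeping the unit dominates.
Player 1 and Player 2 clear that bar, contributing 20 each; the remaining 2 contribute 0. Total contributed: 40.
The guild treasury pays out 3.1 × 40 = 124.00 in total (split across the unequal shares, but the aggregate is all that matters for the group sum).
The 2 free-riders keep 20 each, adding 40. Group total = 40 + 124.00 = 164.00.

164.00 gold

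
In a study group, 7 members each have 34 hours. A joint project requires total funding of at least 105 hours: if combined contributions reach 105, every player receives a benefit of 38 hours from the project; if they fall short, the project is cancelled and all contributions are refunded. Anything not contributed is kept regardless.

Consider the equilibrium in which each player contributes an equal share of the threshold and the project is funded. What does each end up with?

Equal share of the threshold: 105/7 = 15.
At this profile no one gains by cutting their contribution: any cut drops the total below 105, the project is cancelled, contributions are refunded, and the deviator ends with 34, which is less than 34 − 15 + 38 = 57. Contributing more than 15 just wastes the excess. So contributing exactly 15 is a best response.
Each player's payoff: 34 − 15 + 38 = 57.

57 hours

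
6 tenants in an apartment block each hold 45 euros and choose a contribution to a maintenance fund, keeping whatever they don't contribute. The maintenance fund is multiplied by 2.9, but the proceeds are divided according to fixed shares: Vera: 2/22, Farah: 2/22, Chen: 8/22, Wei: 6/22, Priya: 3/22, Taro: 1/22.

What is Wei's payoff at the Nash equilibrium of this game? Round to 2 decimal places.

80.59 euros

For player j, contributing a unit is worthwhile iff 2.9 × (j's share) ≥ 1, i.e. iff j's share is at least 0.3448.
Chen alone (share 8/22) is above the threshold, contributing 45; the remaining 5 contribute 0. Total contributed: 45.
Wei keeps 45 and receives 2.9 × 45 × 6/22 = 35.59 from the maintenance fund, for a payoff of 80.59.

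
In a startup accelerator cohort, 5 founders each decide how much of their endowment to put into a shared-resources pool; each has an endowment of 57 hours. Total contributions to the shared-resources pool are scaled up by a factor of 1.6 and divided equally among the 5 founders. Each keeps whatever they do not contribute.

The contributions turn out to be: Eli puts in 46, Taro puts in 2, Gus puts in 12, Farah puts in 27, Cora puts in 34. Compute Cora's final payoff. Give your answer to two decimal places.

Total contributed: 46 + 2 + 12 + 27 + 34 = 121.
Each receives 1.6 × 121 / 5 = 38.72 from the shared-resources pool.
Cora keeps 57 − 34 = 23, so Cora's payoff is 23 + 38.72 = 61.72.

61.72 hours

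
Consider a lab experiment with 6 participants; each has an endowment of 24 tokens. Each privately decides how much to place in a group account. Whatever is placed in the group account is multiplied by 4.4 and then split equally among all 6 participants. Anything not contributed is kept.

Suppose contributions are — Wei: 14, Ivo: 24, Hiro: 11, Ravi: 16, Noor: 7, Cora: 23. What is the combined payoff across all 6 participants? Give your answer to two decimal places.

467.00 tokens

Total contributed: 14 + 24 + 11 + 16 + 7 + 23 = 95; total kept: 6 × 24 − 95 = 49.
The group account pays out 4.4 × 95 = 418.00 in aggregate.
Group total = 49 + 418.00 = 467.00.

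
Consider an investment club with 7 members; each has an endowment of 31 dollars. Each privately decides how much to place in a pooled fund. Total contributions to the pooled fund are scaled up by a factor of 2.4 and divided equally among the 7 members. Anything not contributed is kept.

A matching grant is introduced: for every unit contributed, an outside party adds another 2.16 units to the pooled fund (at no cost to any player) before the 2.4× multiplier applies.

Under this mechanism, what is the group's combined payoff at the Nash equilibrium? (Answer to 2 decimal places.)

Under the mechanism each unit contributed yields 2.4 × 3.16 / 7 = 1.0834 back to its contributor per unit of net cost, which exceeds 1, making full contribution the dominant choice for everyone.
So the Nash equilibrium is full contribution by all 7; the group earns 2.4 × 3.16 × 217 = 1645.73.

1645.73 dollars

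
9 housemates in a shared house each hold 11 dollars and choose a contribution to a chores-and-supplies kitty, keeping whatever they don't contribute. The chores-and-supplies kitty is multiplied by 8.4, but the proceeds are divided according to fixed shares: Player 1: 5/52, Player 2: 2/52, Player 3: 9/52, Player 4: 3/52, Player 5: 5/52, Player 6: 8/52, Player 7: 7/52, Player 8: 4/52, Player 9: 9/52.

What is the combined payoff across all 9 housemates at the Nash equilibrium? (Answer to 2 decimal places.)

Each unit j contributes comes back to j as 8.4 × (j's share), so j prefers to contribute only if that share exceeds 1/8.4 = 0.1190; otherwise keeping the unit dominates.
Player 3, Player 6, Player 7 and Player 9 are above the threshold, contributing 11 each; the remaining 5 contribute 0. Total contributed: 44.
The chores-and-supplies kitty pays out 8.4 × 44 = 369.60 in total (split across the unequal shares, but the aggregate is all that matters for the group sum).
The 5 free-riders keep 11 each, adding 55. Group total = 55 + 369.60 = 424.60.

424.60 dollars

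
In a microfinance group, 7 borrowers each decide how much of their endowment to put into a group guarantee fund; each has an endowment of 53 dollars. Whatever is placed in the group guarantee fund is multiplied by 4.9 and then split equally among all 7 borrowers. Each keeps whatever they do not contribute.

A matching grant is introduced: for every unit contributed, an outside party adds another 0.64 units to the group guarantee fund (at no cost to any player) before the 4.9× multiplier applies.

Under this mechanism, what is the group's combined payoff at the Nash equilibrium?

2981.36 dollars

With the mechanism, a contributed unit returns 4.9 × 1.64 / 7 = 1.1480 per unit of net cost to the contributor — now above 1 — so contributing fully is weakly dominant for every player.
So the Nash equilibrium is full contribution by all 7; the group earns 4.9 × 1.64 × 371 = 2981.36.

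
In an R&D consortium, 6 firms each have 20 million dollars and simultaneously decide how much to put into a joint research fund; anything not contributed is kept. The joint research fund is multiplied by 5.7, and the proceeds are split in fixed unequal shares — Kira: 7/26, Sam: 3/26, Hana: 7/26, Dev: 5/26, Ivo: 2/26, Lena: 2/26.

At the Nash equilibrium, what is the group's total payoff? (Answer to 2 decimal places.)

Each unit j contributes comes back to j as 5.7 × (j's share), so j prefers to contribute only if that share exceeds 1/5.7 = 0.1754; otherwise keeping the unit dominates.
The shares above 0.1754 belong to Kira, Hana and Dev, contributing 20 each; the remaining 3 contribute 0. Total contributed: 60.
The joint research fund pays out 5.7 × 60 = 342.00 in total (split across the unequal shares, but the aggregate is all that matters for the group sum).
The 3 free-riders keep 20 each, adding 60. Group total = 60 + 342.00 = 402.00.

402.00 million dollars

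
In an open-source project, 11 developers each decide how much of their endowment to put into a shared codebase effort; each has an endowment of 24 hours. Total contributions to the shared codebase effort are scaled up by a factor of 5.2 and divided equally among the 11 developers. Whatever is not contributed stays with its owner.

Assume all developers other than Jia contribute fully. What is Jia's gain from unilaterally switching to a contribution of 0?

12.65 hours

Switching from a contribution of 24 to 0 lets Jia keep an extra 24 hours, but lowers the shared codebase effort by 24, which costs Jia their own share of that drop: 5.2/11 × 24 = 11.35.
Net gain = 24 − 11.35 = 12.65. The private return per contributed unit (0.4727) is below 1, so free-riding is indeed the best response regardless of what the others do.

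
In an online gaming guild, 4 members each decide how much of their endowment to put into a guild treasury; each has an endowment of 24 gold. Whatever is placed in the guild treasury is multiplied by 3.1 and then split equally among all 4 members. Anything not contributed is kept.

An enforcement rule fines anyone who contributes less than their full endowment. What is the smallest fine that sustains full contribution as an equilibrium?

Given the others contribute fully, the best deviation is to contribute 0 (any partial contribution still incurs the fine and gives up units whose private return 0.7750 is below 1).
Deviating from 24 to 0 saves 24 gold but forfeits the deviator's share of the drop in the guild treasury: 3.1/4 × 24 = 18.60.
So the deviation gain is 24 − 18.60 = 5.40, and the fine must be at least 5.40 gold to wipe it out.

5.40 gold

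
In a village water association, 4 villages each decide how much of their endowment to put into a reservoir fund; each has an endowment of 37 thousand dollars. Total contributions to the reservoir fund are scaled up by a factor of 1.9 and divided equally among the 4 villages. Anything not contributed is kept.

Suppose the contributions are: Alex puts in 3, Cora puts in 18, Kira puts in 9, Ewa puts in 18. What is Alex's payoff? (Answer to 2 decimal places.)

56.80 thousand dollars

Total contributed: 3 + 18 + 9 + 18 = 48.
Each receives 1.9 × 48 / 4 = 22.80 from the reservoir fund.
Alex keeps 37 − 3 = 34, so Alex's payoff is 34 + 22.80 = 56.80.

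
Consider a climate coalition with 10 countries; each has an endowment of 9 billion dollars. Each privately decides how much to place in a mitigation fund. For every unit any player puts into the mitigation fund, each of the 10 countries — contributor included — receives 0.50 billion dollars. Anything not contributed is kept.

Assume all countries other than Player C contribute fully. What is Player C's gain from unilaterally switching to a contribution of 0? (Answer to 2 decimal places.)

Switching from a contribution of 9 to 0 lets Player C keep an extra 9 billion dollars, but lowers the mitigation fund by 9, which costs Player C their own share of that drop: 0.50 × 9 = 4.50.
Net gain = 9 − 4.50 = 4.50. The private return per contributed unit (0.50) is below 1, so free-riding is indeed the best response regardless of what the others do.

4.50 billion dollars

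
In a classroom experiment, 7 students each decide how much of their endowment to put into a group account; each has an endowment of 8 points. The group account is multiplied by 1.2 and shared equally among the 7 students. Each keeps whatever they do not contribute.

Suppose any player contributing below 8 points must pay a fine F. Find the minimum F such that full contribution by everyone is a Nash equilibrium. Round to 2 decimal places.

6.63 points

Given the others contribute fully, the best deviation is to contribute 0 (any partial contribution still incurs the fine and gives up units whose private return 0.1714 is below 1).
Deviating from 8 to 0 saves 8 points but forfeits the deviator's share of the drop in the group account: 1.2/7 × 8 = 1.37.
So the deviation gain is 8 − 1.37 = 6.63, and the fine must be at least 6.63 points to wipe it out.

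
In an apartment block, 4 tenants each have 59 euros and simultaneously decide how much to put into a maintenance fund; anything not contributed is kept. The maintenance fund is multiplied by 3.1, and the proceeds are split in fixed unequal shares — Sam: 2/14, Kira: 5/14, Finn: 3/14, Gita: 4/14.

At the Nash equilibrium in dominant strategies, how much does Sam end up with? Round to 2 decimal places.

Each unit j contributes comes back to j as 3.1 × (j's share), so j prefers to contribute only if that share exceeds 1/3.1 = 0.3226; otherwise keeping the unit dominates.
Kira alone (share 5/14) is above the threshold, contributing 59; the remaining 3 contribute 0. Total contributed: 59.
Sam keeps 59 and receives 3.1 × 59 × 2/14 = 26.13 from the maintenance fund, for a payoff of 85.13.

85.13 euros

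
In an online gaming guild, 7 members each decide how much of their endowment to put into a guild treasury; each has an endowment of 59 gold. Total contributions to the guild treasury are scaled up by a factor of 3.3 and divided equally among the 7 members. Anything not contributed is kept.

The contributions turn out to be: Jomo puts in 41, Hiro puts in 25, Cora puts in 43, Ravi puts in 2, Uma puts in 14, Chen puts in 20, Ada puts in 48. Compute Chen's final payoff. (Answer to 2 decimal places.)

129.99 gold

Total contributed: 41 + 25 + 43 + 2 + 14 + 20 + 48 = 193.
Each receives 3.3 × 193 / 7 = 90.99 from the guild treasury.
Chen keeps 59 − 20 = 39, so Chen's payoff is 39 + 90.99 = 129.99.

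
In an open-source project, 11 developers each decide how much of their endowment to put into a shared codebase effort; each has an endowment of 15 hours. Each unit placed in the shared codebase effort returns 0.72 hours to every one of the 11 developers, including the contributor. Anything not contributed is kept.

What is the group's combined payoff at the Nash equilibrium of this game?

165.00 hours

The private return per contributed unit is 0.72 < 1, so contributing 0 is dominant for every player. At the Nash equilibrium everyone keeps their 15, and the group total is 11 × 15 = 165.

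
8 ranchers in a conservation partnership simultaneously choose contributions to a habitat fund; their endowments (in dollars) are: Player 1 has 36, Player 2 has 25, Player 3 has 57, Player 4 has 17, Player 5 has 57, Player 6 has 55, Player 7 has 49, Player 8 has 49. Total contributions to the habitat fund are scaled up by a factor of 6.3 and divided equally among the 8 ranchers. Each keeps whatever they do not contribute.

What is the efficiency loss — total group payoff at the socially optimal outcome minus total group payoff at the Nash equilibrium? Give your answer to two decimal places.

1828.50 dollars

The private return per contributed unit is 6.3/8 = 0.7875 < 1 for every player regardless of endowment, so the Nash equilibrium is zero contribution and the group total is Σ E_j = 36 + 25 + 57 + 17 + 57 + 55 + 49 + 49 = 345.
Each contributed unit returns 6.300 to the group, so the social optimum is full contribution by everyone: group total = 6.300 × 345 = 2173.50.
Efficiency loss = (6.300 − 1) × 345 = 1828.50.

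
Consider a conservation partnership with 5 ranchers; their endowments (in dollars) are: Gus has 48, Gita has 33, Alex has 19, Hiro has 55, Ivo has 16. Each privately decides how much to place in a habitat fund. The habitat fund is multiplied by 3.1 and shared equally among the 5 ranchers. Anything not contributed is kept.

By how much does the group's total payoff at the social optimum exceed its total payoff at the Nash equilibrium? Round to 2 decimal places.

The private return per contributed unit is 3.1/5 = 0.6200 < 1 for every player regardless of endowment, so the Nash equilibrium is zero contribution and the group total is Σ E_j = 48 + 33 + 19 + 55 + 16 = 171.
Each contributed unit returns 3.100 to the group, so the social optimum is full contribution by everyone: group total = 3.100 × 171 = 530.10.
Efficiency loss = (3.100 − 1) × 171 = 359.10.

359.10 dollars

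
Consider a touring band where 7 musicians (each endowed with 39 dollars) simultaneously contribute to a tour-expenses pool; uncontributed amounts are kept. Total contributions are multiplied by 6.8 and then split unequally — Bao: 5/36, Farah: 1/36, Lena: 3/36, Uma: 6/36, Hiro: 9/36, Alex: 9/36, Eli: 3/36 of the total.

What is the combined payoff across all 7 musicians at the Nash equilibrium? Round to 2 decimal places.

951.60 dollars

A player with share s gets back 6.8·s per unit contributed, so full contribution is dominant for anyone with s > 1/6.8 = 0.1471 and zero contribution is dominant for anyone below.
Uma, Hiro and Alex are above the threshold, contributing 39 each; the remaining 4 contribute 0. Total contributed: 117.
The tour-expenses pool pays out 6.8 × 117 = 795.60 in total (split across the unequal shares, but the aggregate is all that matters for the group sum).
The 4 free-riders keep 39 each, adding 156. Group total = 156 + 795.60 = 951.60.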